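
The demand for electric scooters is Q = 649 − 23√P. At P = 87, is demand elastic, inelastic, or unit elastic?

inelastic

At P = 87, Q = 434.4703.
dQ/dP = −23/(2√P) = −23/(2·9.3274).
Point elasticity E = (dQ/dP)·(P/Q) = -1.2329 × 87/434.4703 ≈ -0.247.
|E| ≈ 0.247 < 1, so demand is inelastic.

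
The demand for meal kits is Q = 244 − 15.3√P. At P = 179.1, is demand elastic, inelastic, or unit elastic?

elastic

At P = 179.1, Q = 39.2428.
dQ/dP = −15.3/(2√P) = −15.3/(2·13.3828).
Point elasticity E = (dQ/dP)·(P/Q) = -0.5716 × 179.1/39.2428 ≈ -2.609.
|E| ≈ 2.609 > 1, so demand is elastic.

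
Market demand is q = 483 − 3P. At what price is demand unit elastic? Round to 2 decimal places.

80.50

For linear demand q = a − bP, E = −bP/(a − bP). |E| = 1 ⇒ bP = a − bP ⇒ P = a/(2b).
P = 483/(2·3) = 80.50.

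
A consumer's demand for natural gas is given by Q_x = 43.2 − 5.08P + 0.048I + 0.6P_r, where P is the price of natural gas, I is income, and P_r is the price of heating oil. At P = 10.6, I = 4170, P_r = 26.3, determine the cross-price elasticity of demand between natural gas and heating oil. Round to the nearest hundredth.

Substituting, Q_x = 43.2 − 5.08(10.6) + 0.048(4170) + 0.6(26.3) = 43.2 − 53.848 + 200.16 + 15.78 = 205.292.
∂Q_x/∂P_r = +0.6, so E_xy = 0.6·(26.3/205.292) ≈ 0.08.
E_xy > 0: the goods are substitutes.

0.08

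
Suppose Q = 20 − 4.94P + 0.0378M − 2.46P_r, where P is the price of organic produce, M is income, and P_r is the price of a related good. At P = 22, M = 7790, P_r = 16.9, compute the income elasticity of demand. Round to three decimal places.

1.793

Substituting, Q = 20 − 4.94(22) + 0.0378(7790) − 2.46(16.9) = 20 − 108.68 + 294.462 − 41.574 = 164.208.
∂Q/∂M = +0.0378, so E_I = 0.0378·(7790/164.208) ≈ 1.793.
E_I > 1: normal good (luxury).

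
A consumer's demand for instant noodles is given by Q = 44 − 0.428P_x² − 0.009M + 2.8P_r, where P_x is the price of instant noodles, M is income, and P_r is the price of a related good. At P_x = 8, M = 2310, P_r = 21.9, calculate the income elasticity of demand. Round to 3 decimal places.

-0.364

Q = 44 − 0.428(8)² − 0.009(2310) + 2.8(21.9) = 44 − 27.392 − 20.79 + 61.32 = 57.138.
∂Q/∂M = −0.009, so E_I = -0.009·(2310/57.138) ≈ -0.364.
E_I < 0: inferior good.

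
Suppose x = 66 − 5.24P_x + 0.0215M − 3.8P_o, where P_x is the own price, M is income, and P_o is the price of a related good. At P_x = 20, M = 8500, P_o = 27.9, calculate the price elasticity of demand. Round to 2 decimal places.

-2.76

x = 66 − 5.24(20) + 0.0215(8500) − 3.8(27.9) = 66 − 104.8 + 182.75 − 106.02 = 37.93.
∂x/∂P_x = −5.24, so E_p = (−5.24)·(20/37.93) ≈ -2.76.
|E_p| > 1: demand is elastic.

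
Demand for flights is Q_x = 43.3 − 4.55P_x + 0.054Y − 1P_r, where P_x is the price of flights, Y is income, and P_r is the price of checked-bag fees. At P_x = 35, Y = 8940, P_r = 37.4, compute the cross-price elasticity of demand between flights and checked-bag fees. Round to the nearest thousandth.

At the given point, Q_x = 43.3 − 4.55(35) + 0.054(8940) − 1(37.4) = 43.3 − 159.25 + 482.76 − 37.4 = 329.41.
∂Q_x/∂P_r = −1, so E_xy = -1·(37.4/329.41) ≈ -0.114.
E_xy < 0: the goods are complements.

-0.114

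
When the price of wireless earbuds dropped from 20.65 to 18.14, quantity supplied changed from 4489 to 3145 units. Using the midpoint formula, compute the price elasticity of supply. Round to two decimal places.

2.72

%Δq = (3145 − 4489)/[(4489 + 3145)/2] = -1344/3817 ≈ -0.3521.
%ΔP = (18.14 − 20.65)/[(20.65 + 18.14)/2] = -2.51/19.395 ≈ -0.1294.
Arc elasticity E = %Δq/%ΔP ≈ -0.3521/-0.1294 ≈ 2.72.
|E| > 1: supply is elastic over this range.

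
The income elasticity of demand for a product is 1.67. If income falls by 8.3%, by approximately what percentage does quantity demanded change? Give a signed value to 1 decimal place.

-13.9

%ΔQ ≈ E × %ΔI = (1.67) × (-8.3%) ≈ -13.9%.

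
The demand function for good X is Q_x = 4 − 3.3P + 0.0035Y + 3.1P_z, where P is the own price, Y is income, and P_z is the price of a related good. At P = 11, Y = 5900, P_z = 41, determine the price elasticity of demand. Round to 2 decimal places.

-0.31

First evaluate Q_x: 4 − 3.3(11) + 0.0035(5900) + 3.1(41) = 4 − 36.3 + 20.65 + 127.1 = 115.45.
∂Q_x/∂P = −3.3, so E_p = (−3.3)·(11/115.45) ≈ -0.31.
|E_p| < 1: demand is inelastic.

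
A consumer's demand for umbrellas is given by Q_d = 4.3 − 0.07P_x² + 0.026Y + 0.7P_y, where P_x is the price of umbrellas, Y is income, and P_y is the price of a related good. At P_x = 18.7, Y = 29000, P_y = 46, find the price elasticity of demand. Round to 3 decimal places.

First evaluate Q_d: 4.3 − 0.07(18.7)² + 0.026(29000) + 0.7(46) = 4.3 − 24.4783 + 754 + 32.2 = 766.0217.
∂Q_d/∂P_x = −2·0.07·P_x = -2.618, so E_p = -2.618·(18.7/766.0217) ≈ -0.064.
|E_p| < 1: demand is inelastic.

-0.064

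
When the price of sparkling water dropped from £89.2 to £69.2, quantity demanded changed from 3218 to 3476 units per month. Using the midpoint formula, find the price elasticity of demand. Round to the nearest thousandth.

-0.305

%ΔQ = (3476 − 3218)/[(3218 + 3476)/2] = 258/3347 ≈ 0.0771.
%ΔP = (69.2 − 89.2)/[(89.2 + 69.2)/2] = -20/79.2 ≈ -0.2525.
Arc elasticity E = %ΔQ/%ΔP ≈ 0.0771/-0.2525 ≈ -0.305.
|E| < 1: demand is inelastic over this range.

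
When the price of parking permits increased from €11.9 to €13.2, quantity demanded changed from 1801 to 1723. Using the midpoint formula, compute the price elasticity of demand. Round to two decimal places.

-0.43

%ΔQ = (1723 − 1801)/[(1801 + 1723)/2] = -78/1762 ≈ -0.0443.
%ΔP = (13.2 − 11.9)/[(11.9 + 13.2)/2] = 1.3/12.55 ≈ 0.1036.
Arc elasticity E = %ΔQ/%ΔP ≈ -0.0443/0.1036 ≈ -0.43.
|E| < 1: demand is inelastic over this range.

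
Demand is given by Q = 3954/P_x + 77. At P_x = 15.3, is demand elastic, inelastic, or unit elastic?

inelastic

At P_x = 15.3, Q = 335.4314.
dQ/dP_x = −3954/P_x² = −16.8909.
Point elasticity E = (dQ/dP_x)·(P_x/Q) = -16.8909 × 15.3/335.4314 ≈ -0.770.
|E| ≈ 0.770 < 1, so demand is inelastic.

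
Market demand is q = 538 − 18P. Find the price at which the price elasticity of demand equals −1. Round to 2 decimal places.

14.94

For linear demand q = a − bP, E = −bP/(a − bP). |E| = 1 ⇒ bP = a − bP ⇒ P = a/(2b).
P = 538/(2·18) ≈ 14.94.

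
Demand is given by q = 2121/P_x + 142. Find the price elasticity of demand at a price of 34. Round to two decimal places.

At P_x = 34, q = 204.3824.
dq/dP_x = −2121/P_x² = −1.8348.
Point elasticity E = (dq/dP_x)·(P_x/q) = -1.8348 × 34/204.3824 ≈ -0.31.
|E| < 1, so demand is inelastic at this price.

-0.31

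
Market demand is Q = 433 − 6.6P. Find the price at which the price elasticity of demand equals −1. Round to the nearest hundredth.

32.80

For linear demand Q = a − bP, E = −bP/(a − bP). |E| = 1 ⇒ bP = a − bP ⇒ P = a/(2b).
P = 433/(2·6.6) ≈ 32.80.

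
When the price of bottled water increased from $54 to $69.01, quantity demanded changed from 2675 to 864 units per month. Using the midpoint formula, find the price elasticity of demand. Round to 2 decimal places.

%ΔQ = (864 − 2675)/[(2675 + 864)/2] = -1811/1769.5 ≈ -1.0235.
%Δp = (69.01 − 54)/[(54 + 69.01)/2] = 15.01/61.505 ≈ 0.2440.
Arc elasticity E = %ΔQ/%Δp ≈ -1.0235/0.2440 ≈ -4.19.
|E| > 1: demand is elastic over this range.

-4.19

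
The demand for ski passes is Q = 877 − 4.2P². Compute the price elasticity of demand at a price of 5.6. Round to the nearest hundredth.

-0.35

At P = 5.6, Q = 745.288.
dQ/dP = −2·4.2·P = −47.04.
Point elasticity E = (dQ/dP)·(P/Q) = -47.04 × 5.6/745.288 ≈ -0.35.
|E| < 1, so demand is inelastic at this price.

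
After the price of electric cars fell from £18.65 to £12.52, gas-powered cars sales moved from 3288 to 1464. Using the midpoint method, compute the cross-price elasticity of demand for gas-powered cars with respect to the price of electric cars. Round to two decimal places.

%ΔQ_x = (1464 − 3288)/[(3288+1464)/2] = -1824/2376 ≈ -0.7677.
%ΔP_y = (12.52 − 18.65)/[(18.65+12.52)/2] ≈ -0.3933.
E_xy = -0.7677/-0.3933 ≈ 1.95.
E_xy > 0, so gas-powered cars and electric cars are substitutes.

1.95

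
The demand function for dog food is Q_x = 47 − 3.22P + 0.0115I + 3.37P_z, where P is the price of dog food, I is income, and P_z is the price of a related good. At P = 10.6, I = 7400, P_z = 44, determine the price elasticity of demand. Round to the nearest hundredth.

Substituting, Q_x = 47 − 3.22(10.6) + 0.0115(7400) + 3.37(44) = 47 − 34.132 + 85.1 + 148.28 = 246.248.
∂Q_x/∂P = −3.22, so E_p = (−3.22)·(10.6/246.248) ≈ -0.14.
|E_p| < 1: demand is inelastic.

-0.14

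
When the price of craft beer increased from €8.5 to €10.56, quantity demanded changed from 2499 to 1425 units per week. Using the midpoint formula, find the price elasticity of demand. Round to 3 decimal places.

-2.532

%ΔQ = (1425 − 2499)/[(2499 + 1425)/2] = -1074/1962 ≈ -0.5474.
%Δp = (10.56 − 8.5)/[(8.5 + 10.56)/2] = 2.06/9.53 ≈ 0.2162.
Arc elasticity E = %ΔQ/%Δp ≈ -0.5474/0.2162 ≈ -2.532.
|E| > 1: demand is elastic over this range.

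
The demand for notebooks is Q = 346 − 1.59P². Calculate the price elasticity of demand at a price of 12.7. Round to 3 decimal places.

-5.728

At P = 12.7, Q = 89.5489.
dQ/dP = −2·1.59·P = −40.386.
Point elasticity E = (dQ/dP)·(P/Q) = -40.386 × 12.7/89.5489 ≈ -5.728.
|E| > 1, so demand is elastic at this price.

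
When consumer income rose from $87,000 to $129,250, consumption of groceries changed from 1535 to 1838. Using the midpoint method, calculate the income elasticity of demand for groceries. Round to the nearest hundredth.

0.46

%ΔQ = (1838 − 1535)/[(1535+1838)/2] = 303/1686.5 ≈ 0.1797.
%ΔI = (129,250 − 87,000)/[(87,000+129,250)/2] = 42250/108125 ≈ 0.3908.
E_I = %ΔQ/%ΔI ≈ 0.46.
E_I ∈ (0,1): normal good (necessity).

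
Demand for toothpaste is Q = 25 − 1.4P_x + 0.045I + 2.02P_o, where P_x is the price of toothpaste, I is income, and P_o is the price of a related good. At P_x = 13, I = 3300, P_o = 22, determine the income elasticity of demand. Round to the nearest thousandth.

0.743

Substituting, Q = 25 − 1.4(13) + 0.045(3300) + 2.02(22) = 25 − 18.2 + 148.5 + 44.44 = 199.74.
∂Q/∂I = +0.045, so E_I = 0.045·(3300/199.74) ≈ 0.743.
E_I ∈ (0,1): normal good (necessity).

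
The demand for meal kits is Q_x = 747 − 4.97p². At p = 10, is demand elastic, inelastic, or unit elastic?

elastic

At p = 10, Q_x = 250.
dQ_x/dp = −2·4.97·p = −99.4.
Point elasticity E = (dQ_x/dp)·(p/Q_x) = -99.4 × 10/250 ≈ -3.976.
|E| ≈ 3.976 > 1, so demand is elastic.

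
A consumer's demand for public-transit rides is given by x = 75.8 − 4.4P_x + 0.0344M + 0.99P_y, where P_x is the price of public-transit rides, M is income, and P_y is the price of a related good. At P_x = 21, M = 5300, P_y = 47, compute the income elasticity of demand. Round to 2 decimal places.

Evaluating quantity at (P_x, M, P_y) gives x = 75.8 − 4.4(21) + 0.0344(5300) + 0.99(47) = 75.8 − 92.4 + 182.32 + 46.53 = 212.25.
∂x/∂M = +0.0344, so E_I = 0.0344·(5300/212.25) ≈ 0.86.
E_I ∈ (0,1): normal good (necessity).

0.86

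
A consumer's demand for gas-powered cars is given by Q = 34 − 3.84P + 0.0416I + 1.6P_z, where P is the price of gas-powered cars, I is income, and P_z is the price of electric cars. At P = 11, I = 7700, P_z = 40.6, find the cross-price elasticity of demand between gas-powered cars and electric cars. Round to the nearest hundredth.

0.17

Evaluating quantity at (P, I, P_z) gives Q = 34 − 3.84(11) + 0.0416(7700) + 1.6(40.6) = 34 − 42.24 + 320.32 + 64.96 = 377.04.
∂Q/∂P_z = +1.6, so E_xy = 1.6·(40.6/377.04) ≈ 0.17.
E_xy > 0: the goods are substitutes.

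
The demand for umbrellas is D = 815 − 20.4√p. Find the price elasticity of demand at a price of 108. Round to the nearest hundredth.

At p = 108, D = 602.997.
dD/dp = −20.4/(2√p) = −20.4/(2·10.3923).
Point elasticity E = (dD/dp)·(p/D) = -0.9815 × 108/602.997 ≈ -0.18.
|E| < 1, so demand is inelastic at this price.

-0.18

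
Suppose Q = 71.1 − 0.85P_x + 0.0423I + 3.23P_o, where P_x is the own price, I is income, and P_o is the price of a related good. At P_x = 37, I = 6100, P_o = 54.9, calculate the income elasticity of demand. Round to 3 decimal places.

Q = 71.1 − 0.85(37) + 0.0423(6100) + 3.23(54.9) = 71.1 − 31.45 + 258.03 + 177.327 = 475.007.
∂Q/∂I = +0.0423, so E_I = 0.0423·(6100/475.007) ≈ 0.543.
E_I ∈ (0,1): normal good (necessity).

0.543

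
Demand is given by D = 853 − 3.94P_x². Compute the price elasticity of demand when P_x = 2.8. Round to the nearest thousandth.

-0.075

At P_x = 2.8, D = 822.1104.
dD/dP_x = −2·3.94·P_x = −22.064.
Point elasticity E = (dD/dP_x)·(P_x/D) = -22.064 × 2.8/822.1104 ≈ -0.075.
|E| < 1, so demand is inelastic at this price.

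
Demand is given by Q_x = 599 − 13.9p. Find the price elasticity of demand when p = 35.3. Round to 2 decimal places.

At p = 35.3, Q_x = 108.33.
dQ_x/dp = −13.9.
Point elasticity E = (dQ_x/dp)·(p/Q_x) = -13.9 × 35.3/108.33 ≈ -4.53.
|E| > 1, so demand is elastic at this price.

-4.53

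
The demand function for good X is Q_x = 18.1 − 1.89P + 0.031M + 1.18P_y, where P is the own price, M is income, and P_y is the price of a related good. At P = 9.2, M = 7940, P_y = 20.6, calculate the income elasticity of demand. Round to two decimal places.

0.91

First evaluate Q_x: 18.1 − 1.89(9.2) + 0.031(7940) + 1.18(20.6) = 18.1 − 17.388 + 246.14 + 24.308 = 271.16.
∂Q_x/∂M = +0.031, so E_I = 0.031·(7940/271.16) ≈ 0.91.
E_I ∈ (0,1): normal good (necessity).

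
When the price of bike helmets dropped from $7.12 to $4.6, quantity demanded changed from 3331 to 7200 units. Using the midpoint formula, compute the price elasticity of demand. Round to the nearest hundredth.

%ΔQ = (7200 − 3331)/[(3331 + 7200)/2] = 3869/5265.5 ≈ 0.7348.
%Δp = (4.6 − 7.12)/[(7.12 + 4.6)/2] = -2.52/5.86 ≈ -0.4300.
Arc elasticity E = %ΔQ/%Δp ≈ 0.7348/-0.4300 ≈ -1.71.
|E| > 1: demand is elastic over this range.

-1.71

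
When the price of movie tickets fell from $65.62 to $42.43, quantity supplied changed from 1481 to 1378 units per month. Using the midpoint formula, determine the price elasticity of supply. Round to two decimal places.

%Δq = (1378 − 1481)/[(1481 + 1378)/2] = -103/1429.5 ≈ -0.0721.
%Δp = (42.43 − 65.62)/[(65.62 + 42.43)/2] = -23.19/54.025 ≈ -0.4292.
Arc elasticity E = %Δq/%Δp ≈ -0.0721/-0.4292 ≈ 0.17.
|E| < 1: supply is inelastic over this range.

0.17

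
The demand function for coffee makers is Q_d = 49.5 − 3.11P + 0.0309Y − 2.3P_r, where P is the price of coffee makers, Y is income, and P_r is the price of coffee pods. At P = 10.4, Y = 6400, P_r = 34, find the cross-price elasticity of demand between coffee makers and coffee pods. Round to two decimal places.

Evaluating quantity at (P, Y, P_r) gives Q_d = 49.5 − 3.11(10.4) + 0.0309(6400) − 2.3(34) = 49.5 − 32.344 + 197.76 − 78.2 = 136.716.
∂Q_d/∂P_r = −2.3, so E_xy = -2.3·(34/136.716) ≈ -0.57.
E_xy < 0: the goods are complements.

-0.57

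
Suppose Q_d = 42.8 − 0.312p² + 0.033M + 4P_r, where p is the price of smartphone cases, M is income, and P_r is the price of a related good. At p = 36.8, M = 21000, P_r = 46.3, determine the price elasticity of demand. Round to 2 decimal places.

-1.70

Substituting, Q_d = 42.8 − 0.312(36.8)² + 0.033(21000) + 4(46.3) = 42.8 − 422.5229 + 693 + 185.2 = 498.4771.
∂Q_d/∂p = −2·0.312·p = -22.9632, so E_p = -22.9632·(36.8/498.4771) ≈ -1.70.
|E_p| > 1: demand is elastic.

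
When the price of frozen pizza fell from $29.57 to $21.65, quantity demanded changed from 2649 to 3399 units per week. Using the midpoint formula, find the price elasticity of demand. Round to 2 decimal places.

-0.80

%ΔQ = (3399 − 2649)/[(2649 + 3399)/2] = 750/3024 ≈ 0.2480.
%Δp = (21.65 − 29.57)/[(29.57 + 21.65)/2] = -7.92/25.61 ≈ -0.3093.
Arc elasticity E = %ΔQ/%Δp ≈ 0.2480/-0.3093 ≈ -0.80.
|E| < 1: demand is inelastic over this range.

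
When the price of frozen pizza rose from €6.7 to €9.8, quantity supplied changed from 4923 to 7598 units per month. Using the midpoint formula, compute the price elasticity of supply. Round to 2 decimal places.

%Δq = (7598 − 4923)/[(4923 + 7598)/2] = 2675/6260.5 ≈ 0.4273.
%ΔP = (9.8 − 6.7)/[(6.7 + 9.8)/2] = 3.1/8.25 ≈ 0.3758.
Arc elasticity E = %Δq/%ΔP ≈ 0.4273/0.3758 ≈ 1.14.
|E| > 1: supply is elastic over this range.

1.14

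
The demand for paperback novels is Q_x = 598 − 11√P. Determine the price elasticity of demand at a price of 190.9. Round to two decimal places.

At P = 190.9, Q_x = 446.0168.
dQ_x/dP = −11/(2√P) = −11/(2·13.8167).
Point elasticity E = (dQ_x/dP)·(P/Q_x) = -0.3981 × 190.9/446.0168 ≈ -0.17.
|E| < 1, so demand is inelastic at this price.

-0.17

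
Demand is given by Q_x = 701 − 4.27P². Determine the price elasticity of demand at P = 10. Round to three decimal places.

-3.117

At P = 10, Q_x = 274.
dQ_x/dP = −2·4.27·P = −85.4.
Point elasticity E = (dQ_x/dP)·(P/Q_x) = -85.4 × 10/274 ≈ -3.117.
|E| > 1, so demand is elastic at this price.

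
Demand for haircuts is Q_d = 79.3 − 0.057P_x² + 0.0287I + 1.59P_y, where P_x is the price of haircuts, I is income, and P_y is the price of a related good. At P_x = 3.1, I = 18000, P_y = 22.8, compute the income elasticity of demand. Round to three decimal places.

Substituting, Q_d = 79.3 − 0.057(3.1)² + 0.0287(18000) + 1.59(22.8) = 79.3 − 0.5478 + 516.6 + 36.252 = 631.6042.
∂Q_d/∂I = +0.0287, so E_I = 0.0287·(18000/631.6042) ≈ 0.818.
E_I ∈ (0,1): normal good (necessity).

0.818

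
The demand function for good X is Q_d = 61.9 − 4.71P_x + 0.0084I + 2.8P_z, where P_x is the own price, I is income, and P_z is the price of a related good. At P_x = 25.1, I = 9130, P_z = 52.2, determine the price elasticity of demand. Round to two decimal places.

At the given point, Q_d = 61.9 − 4.71(25.1) + 0.0084(9130) + 2.8(52.2) = 61.9 − 118.221 + 76.692 + 146.16 = 166.531.
∂Q_d/∂P_x = −4.71, so E_p = (−4.71)·(25.1/166.531) ≈ -0.71.
|E_p| < 1: demand is inelastic.

-0.71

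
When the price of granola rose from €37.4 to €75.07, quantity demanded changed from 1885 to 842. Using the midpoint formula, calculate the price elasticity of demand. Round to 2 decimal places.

-1.14

%ΔQ = (842 − 1885)/[(1885 + 842)/2] = -1043/1363.5 ≈ -0.7649.
%Δp = (75.07 − 37.4)/[(37.4 + 75.07)/2] = 37.67/56.235 ≈ 0.6699.
Arc elasticity E = %ΔQ/%Δp ≈ -0.7649/0.6699 ≈ -1.14.
|E| > 1: demand is elastic over this range.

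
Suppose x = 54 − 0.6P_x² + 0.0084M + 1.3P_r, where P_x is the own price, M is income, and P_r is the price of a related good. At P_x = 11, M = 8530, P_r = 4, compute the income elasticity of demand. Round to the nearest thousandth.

Evaluating quantity at (P_x, M, P_r) gives x = 54 − 0.6(11)² + 0.0084(8530) + 1.3(4) = 54 − 72.6 + 71.652 + 5.2 = 58.252.
∂x/∂M = +0.0084, so E_I = 0.0084·(8530/58.252) ≈ 1.230.
E_I > 1: normal good (luxury).

1.230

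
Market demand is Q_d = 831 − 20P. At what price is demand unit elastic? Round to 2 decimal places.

For linear demand Q_d = a − bP, E = −bP/(a − bP). |E| = 1 ⇒ bP = a − bP ⇒ P = a/(2b).
P = 831/(2·20) ≈ 20.78.

20.78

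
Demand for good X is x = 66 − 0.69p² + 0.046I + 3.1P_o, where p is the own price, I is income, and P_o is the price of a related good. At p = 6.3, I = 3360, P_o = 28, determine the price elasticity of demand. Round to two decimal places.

-0.20

Evaluating quantity at (p, I, P_o) gives x = 66 − 0.69(6.3)² + 0.046(3360) + 3.1(28) = 66 − 27.3861 + 154.56 + 86.8 = 279.9739.
∂x/∂p = −2·0.69·p = -8.694, so E_p = -8.694·(6.3/279.9739) ≈ -0.20.
|E_p| < 1: demand is inelastic.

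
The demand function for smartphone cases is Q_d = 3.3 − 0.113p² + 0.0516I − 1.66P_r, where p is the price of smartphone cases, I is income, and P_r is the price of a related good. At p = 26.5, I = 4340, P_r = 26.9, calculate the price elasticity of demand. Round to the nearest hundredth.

-1.54

Substituting, Q_d = 3.3 − 0.113(26.5)² + 0.0516(4340) − 1.66(26.9) = 3.3 − 79.3543 + 223.944 − 44.654 = 103.2358.
∂Q_d/∂p = −2·0.113·p = -5.989, so E_p = -5.989·(26.5/103.2358) ≈ -1.54.
|E_p| > 1: demand is elastic.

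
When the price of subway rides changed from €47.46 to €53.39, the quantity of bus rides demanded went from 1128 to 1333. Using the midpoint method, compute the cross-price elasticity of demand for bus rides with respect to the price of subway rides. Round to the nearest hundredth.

%ΔQ_x = (1333 − 1128)/[(1128+1333)/2] = 205/1230.5 ≈ 0.1666.
%ΔP_y = (53.39 − 47.46)/[(47.46+53.39)/2] ≈ 0.1176.
E_xy = 0.1666/0.1176 ≈ 1.42.
E_xy > 0, so bus rides and subway rides are substitutes.

1.42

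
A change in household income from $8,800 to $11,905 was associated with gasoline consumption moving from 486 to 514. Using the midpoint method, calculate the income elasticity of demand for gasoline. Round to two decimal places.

0.19

%ΔQ = (514 − 486)/[(486+514)/2] = 28/500 ≈ 0.0560.
%ΔY = (11,905 − 8,800)/[(8,800+11,905)/2] = 3105/10352.5 ≈ 0.2999.
E_I = %ΔQ/%ΔY ≈ 0.19.
E_I ∈ (0,1): normal good (necessity).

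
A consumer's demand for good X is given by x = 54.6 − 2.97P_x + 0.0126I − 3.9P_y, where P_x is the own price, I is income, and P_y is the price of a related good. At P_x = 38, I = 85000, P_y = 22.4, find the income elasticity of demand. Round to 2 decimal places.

1.16

First evaluate x: 54.6 − 2.97(38) + 0.0126(85000) − 3.9(22.4) = 54.6 − 112.86 + 1071 − 87.36 = 925.38.
∂x/∂I = +0.0126, so E_I = 0.0126·(85000/925.38) ≈ 1.16.
E_I > 1: normal good (luxury).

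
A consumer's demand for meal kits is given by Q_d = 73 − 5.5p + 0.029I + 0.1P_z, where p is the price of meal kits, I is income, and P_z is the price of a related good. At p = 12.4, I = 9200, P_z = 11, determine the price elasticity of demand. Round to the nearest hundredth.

-0.25

Q_d = 73 − 5.5(12.4) + 0.029(9200) + 0.1(11) = 73 − 68.2 + 266.8 + 1.1 = 272.7.
∂Q_d/∂p = −5.5, so E_p = (−5.5)·(12.4/272.7) ≈ -0.25.
|E_p| < 1: demand is inelastic.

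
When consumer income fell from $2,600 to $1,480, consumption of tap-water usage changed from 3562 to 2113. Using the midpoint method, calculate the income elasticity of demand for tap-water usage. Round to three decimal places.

0.930

%ΔQ = (2113 − 3562)/[(3562+2113)/2] = -1449/2837.5 ≈ -0.5107.
%ΔM = (1,480 − 2,600)/[(2,600+1,480)/2] = -1120/2040 ≈ -0.5490.
E_I = %ΔQ/%ΔM ≈ 0.930.
E_I ∈ (0,1): normal good (necessity).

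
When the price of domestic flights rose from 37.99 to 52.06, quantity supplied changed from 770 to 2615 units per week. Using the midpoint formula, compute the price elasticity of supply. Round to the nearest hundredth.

3.49

%ΔQ = (2615 − 770)/[(770 + 2615)/2] = 1845/1692.5 ≈ 1.0901.
%Δp = (52.06 − 37.99)/[(37.99 + 52.06)/2] = 14.07/45.025 ≈ 0.3125.
Arc elasticity E = %ΔQ/%Δp ≈ 1.0901/0.3125 ≈ 3.49.
|E| > 1: supply is elastic over this range.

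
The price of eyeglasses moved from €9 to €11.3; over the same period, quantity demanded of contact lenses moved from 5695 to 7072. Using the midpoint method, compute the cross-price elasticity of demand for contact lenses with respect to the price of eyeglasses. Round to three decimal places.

%ΔQ_x = (7072 − 5695)/[(5695+7072)/2] = 1377/6383.5 ≈ 0.2157.
%ΔP_y = (11.3 − 9)/[(9+11.3)/2] ≈ 0.2266.
E_xy = 0.2157/0.2266 ≈ 0.952.
E_xy > 0, so contact lenses and eyeglasses are substitutes.

0.952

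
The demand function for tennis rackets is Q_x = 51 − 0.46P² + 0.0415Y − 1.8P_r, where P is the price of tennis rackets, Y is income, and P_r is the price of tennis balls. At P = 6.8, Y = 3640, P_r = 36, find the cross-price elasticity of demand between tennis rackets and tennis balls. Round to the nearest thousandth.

At the given point, Q_x = 51 − 0.46(6.8)² + 0.0415(3640) − 1.8(36) = 51 − 21.2704 + 151.06 − 64.8 = 115.9896.
∂Q_x/∂P_r = −1.8, so E_xy = -1.8·(36/115.9896) ≈ -0.559.
E_xy < 0: the goods are complements.

-0.559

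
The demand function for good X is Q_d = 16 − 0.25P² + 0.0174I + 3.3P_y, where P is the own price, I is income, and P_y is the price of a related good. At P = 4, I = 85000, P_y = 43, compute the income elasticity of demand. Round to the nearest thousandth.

Q_d = 16 − 0.25(4)² + 0.0174(85000) + 3.3(43) = 16 − 4 + 1479 + 141.9 = 1632.9.
∂Q_d/∂I = +0.0174, so E_I = 0.0174·(85000/1632.9) ≈ 0.906.
E_I ∈ (0,1): normal good (necessity).

0.906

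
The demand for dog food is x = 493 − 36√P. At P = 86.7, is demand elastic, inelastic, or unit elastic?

At P = 86.7, x = 157.7938.
dx/dP = −36/(2√P) = −36/(2·9.3113).
Point elasticity E = (dx/dP)·(P/x) = -1.9331 × 86.7/157.7938 ≈ -1.062.
|E| ≈ 1.062 > 1, so demand is elastic.

elastic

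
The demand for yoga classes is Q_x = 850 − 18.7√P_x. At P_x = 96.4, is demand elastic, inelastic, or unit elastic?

inelastic

At P_x = 96.4, Q_x = 666.3969.
dQ_x/dP_x = −18.7/(2√P_x) = −18.7/(2·9.8184).
Point elasticity E = (dQ_x/dP_x)·(P_x/Q_x) = -0.9523 × 96.4/666.3969 ≈ -0.138.
|E| ≈ 0.138 < 1, so demand is inelastic.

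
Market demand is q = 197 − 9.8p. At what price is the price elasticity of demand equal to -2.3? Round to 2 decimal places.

14.01

Set −bp/(a − bp) = −2.3 ⇒ bp = 2.3(a − bp) ⇒ bp(1+2.3) = 2.3·a.
p = 2.3·197/(9.8·3.3) ≈ 14.01.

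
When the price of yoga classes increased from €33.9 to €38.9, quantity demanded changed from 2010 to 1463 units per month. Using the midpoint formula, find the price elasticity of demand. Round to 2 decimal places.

%Δq = (1463 − 2010)/[(2010 + 1463)/2] = -547/1736.5 ≈ -0.3150.
%ΔP = (38.9 − 33.9)/[(33.9 + 38.9)/2] = 5/36.4 ≈ 0.1374.
Arc elasticity E = %Δq/%ΔP ≈ -0.3150/0.1374 ≈ -2.29.
|E| > 1: demand is elastic over this range.

-2.29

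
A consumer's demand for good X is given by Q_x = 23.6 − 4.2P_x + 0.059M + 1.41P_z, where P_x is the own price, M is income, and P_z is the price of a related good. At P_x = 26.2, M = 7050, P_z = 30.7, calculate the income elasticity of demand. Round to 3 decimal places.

1.116

At the given point, Q_x = 23.6 − 4.2(26.2) + 0.059(7050) + 1.41(30.7) = 23.6 − 110.04 + 415.95 + 43.287 = 372.797.
∂Q_x/∂M = +0.059, so E_I = 0.059·(7050/372.797) ≈ 1.116.
E_I > 1: normal good (luxury).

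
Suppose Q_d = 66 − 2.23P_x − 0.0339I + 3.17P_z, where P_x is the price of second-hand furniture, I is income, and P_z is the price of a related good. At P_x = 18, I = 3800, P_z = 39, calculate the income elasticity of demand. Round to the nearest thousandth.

-6.232

At the given point, Q_d = 66 − 2.23(18) − 0.0339(3800) + 3.17(39) = 66 − 40.14 − 128.82 + 123.63 = 20.67.
∂Q_d/∂I = −0.0339, so E_I = -0.0339·(3800/20.67) ≈ -6.232.
E_I < 0: inferior good.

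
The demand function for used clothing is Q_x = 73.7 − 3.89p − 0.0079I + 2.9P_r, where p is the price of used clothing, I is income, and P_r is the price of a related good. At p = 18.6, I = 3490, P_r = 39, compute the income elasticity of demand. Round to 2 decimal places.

Evaluating quantity at (p, I, P_r) gives Q_x = 73.7 − 3.89(18.6) − 0.0079(3490) + 2.9(39) = 73.7 − 72.354 − 27.571 + 113.1 = 86.875.
∂Q_x/∂I = −0.0079, so E_I = -0.0079·(3490/86.875) ≈ -0.32.
E_I < 0: inferior good.

-0.32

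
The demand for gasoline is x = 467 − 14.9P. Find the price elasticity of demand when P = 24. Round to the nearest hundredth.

-3.27

At P = 24, x = 109.4.
dx/dP = −14.9.
Point elasticity E = (dx/dP)·(P/x) = -14.9 × 24/109.4 ≈ -3.27.
|E| > 1, so demand is elastic at this price.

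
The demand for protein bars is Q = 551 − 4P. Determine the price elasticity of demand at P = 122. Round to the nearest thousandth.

-7.746

At P = 122, Q = 63.
dQ/dP = −4.
Point elasticity E = (dQ/dP)·(P/Q) = -4 × 122/63 ≈ -7.746.
|E| > 1, so demand is elastic at this price.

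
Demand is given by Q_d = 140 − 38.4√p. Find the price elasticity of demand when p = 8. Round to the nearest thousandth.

At p = 8, Q_d = 31.3884.
dQ_d/dp = −38.4/(2√p) = −38.4/(2·2.8284).
Point elasticity E = (dQ_d/dp)·(p/Q_d) = -6.7882 × 8/31.3884 ≈ -1.730.
|E| > 1, so demand is elastic at this price.

-1.730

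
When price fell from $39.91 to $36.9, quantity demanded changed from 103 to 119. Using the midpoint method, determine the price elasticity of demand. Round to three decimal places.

%Δq = (119 − 103)/[(103 + 119)/2] = 16/111 ≈ 0.1441.
%Δp = (36.9 − 39.91)/[(39.91 + 36.9)/2] = -3.01/38.405 ≈ -0.0784.
Arc elasticity E = %Δq/%Δp ≈ 0.1441/-0.0784 ≈ -1.839.
|E| > 1: demand is elastic over this range.

-1.839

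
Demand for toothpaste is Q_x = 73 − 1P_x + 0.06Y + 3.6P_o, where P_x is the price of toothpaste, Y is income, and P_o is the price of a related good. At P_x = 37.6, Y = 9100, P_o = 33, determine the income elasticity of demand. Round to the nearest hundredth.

0.78

At the given point, Q_x = 73 − 1(37.6) + 0.06(9100) + 3.6(33) = 73 − 37.6 + 546 + 118.8 = 700.2.
∂Q_x/∂Y = +0.06, so E_I = 0.06·(9100/700.2) ≈ 0.78.
E_I ∈ (0,1): normal good (necessity).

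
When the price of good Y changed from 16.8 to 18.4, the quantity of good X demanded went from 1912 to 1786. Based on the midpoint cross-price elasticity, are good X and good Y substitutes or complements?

%ΔQ_x = (1786 − 1912)/[(1912+1786)/2] = -126/1849 ≈ -0.0681.
%ΔP_y = (18.4 − 16.8)/[(16.8+18.4)/2] ≈ 0.0909.
E_xy = -0.0681/0.0909 ≈ -0.750.
E_xy < 0, so the goods are complements.

complements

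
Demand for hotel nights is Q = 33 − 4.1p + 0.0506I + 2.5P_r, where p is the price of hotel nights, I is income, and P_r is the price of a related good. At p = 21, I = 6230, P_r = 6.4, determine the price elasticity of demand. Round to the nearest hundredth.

Substituting, Q = 33 − 4.1(21) + 0.0506(6230) + 2.5(6.4) = 33 − 86.1 + 315.238 + 16 = 278.138.
∂Q/∂p = −4.1, so E_p = (−4.1)·(21/278.138) ≈ -0.31.
|E_p| < 1: demand is inelastic.

-0.31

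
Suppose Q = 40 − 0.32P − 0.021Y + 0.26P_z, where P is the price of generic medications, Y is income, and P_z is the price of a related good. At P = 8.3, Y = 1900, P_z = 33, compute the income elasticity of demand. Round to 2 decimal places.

First evaluate Q: 40 − 0.32(8.3) − 0.021(1900) + 0.26(33) = 40 − 2.656 − 39.9 + 8.58 = 6.024.
∂Q/∂Y = −0.021, so E_I = -0.021·(1900/6.024) ≈ -6.62.
E_I < 0: inferior good.

-6.62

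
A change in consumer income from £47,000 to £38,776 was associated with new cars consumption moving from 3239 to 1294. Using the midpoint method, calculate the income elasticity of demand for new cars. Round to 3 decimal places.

4.475

%ΔQ = (1294 − 3239)/[(3239+1294)/2] = -1945/2266.5 ≈ -0.8582.
%ΔY = (38,776 − 47,000)/[(47,000+38,776)/2] = -8224/42888 ≈ -0.1918.
E_I = %ΔQ/%ΔY ≈ 4.475.
E_I > 1: normal good (luxury).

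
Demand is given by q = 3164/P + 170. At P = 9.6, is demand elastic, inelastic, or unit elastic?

inelastic

At P = 9.6, q = 499.5833.
dq/dP = −3164/P² = −34.3316.
Point elasticity E = (dq/dP)·(P/q) = -34.3316 × 9.6/499.5833 ≈ -0.660.
|E| ≈ 0.660 < 1, so demand is inelastic.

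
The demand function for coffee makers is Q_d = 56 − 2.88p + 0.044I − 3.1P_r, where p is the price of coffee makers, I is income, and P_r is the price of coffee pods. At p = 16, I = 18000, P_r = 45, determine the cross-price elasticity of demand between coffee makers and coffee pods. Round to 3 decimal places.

Q_d = 56 − 2.88(16) + 0.044(18000) − 3.1(45) = 56 − 46.08 + 792 − 139.5 = 662.42.
∂Q_d/∂P_r = −3.1, so E_xy = -3.1·(45/662.42) ≈ -0.211.
E_xy < 0: the goods are complements.

-0.211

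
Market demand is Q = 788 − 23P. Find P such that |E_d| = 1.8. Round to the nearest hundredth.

22.02

Set −bP/(a − bP) = −1.8 ⇒ bP = 1.8(a − bP) ⇒ bP(1+1.8) = 1.8·a.
P = 1.8·788/(23·2.8) ≈ 22.02.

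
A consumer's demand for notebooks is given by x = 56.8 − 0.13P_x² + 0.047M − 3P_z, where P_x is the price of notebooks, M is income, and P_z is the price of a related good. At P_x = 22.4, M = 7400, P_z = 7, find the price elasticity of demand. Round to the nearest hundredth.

At the given point, x = 56.8 − 0.13(22.4)² + 0.047(7400) − 3(7) = 56.8 − 65.2288 + 347.8 − 21 = 318.3712.
∂x/∂P_x = −2·0.13·P_x = -5.824, so E_p = -5.824·(22.4/318.3712) ≈ -0.41.
|E_p| < 1: demand is inelastic.

-0.41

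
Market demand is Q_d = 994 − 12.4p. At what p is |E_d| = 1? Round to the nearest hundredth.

For linear demand Q_d = a − bp, E = −bp/(a − bp). |E| = 1 ⇒ bp = a − bp ⇒ p = a/(2b).
p = 994/(2·12.4) ≈ 40.08.

40.08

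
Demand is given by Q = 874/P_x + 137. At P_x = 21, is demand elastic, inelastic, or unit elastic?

inelastic

At P_x = 21, Q = 178.619.
dQ/dP_x = −874/P_x² = −1.9819.
Point elasticity E = (dQ/dP_x)·(P_x/Q) = -1.9819 × 21/178.619 ≈ -0.233.
|E| ≈ 0.233 < 1, so demand is inelastic.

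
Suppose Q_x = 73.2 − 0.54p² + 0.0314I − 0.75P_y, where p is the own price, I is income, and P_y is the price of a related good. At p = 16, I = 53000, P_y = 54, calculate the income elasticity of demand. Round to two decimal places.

Evaluating quantity at (p, I, P_y) gives Q_x = 73.2 − 0.54(16)² + 0.0314(53000) − 0.75(54) = 73.2 − 138.24 + 1664.2 − 40.5 = 1558.66.
∂Q_x/∂I = +0.0314, so E_I = 0.0314·(53000/1558.66) ≈ 1.07.
E_I > 1: normal good (luxury).

1.07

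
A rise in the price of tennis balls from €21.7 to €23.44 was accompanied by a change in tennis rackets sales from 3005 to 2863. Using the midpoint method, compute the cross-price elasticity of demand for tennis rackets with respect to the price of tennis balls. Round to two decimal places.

-0.63

%ΔQ_x = (2863 − 3005)/[(3005+2863)/2] = -142/2934 ≈ -0.0484.
%ΔP_y = (23.44 − 21.7)/[(21.7+23.44)/2] ≈ 0.0771.
E_xy = -0.0484/0.0771 ≈ -0.63.
E_xy < 0, so tennis rackets and tennis balls are complements.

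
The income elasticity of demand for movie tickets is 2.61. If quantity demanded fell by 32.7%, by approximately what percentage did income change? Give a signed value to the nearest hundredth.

%ΔQ ≈ E × %ΔI ⇒ %ΔI = %ΔQ / E = (-32.7%)/(2.61) ≈ -12.53%.

-12.53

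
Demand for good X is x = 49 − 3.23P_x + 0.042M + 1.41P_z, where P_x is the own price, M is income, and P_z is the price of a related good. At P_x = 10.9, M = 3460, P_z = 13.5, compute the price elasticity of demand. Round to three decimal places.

-0.198

At the given point, x = 49 − 3.23(10.9) + 0.042(3460) + 1.41(13.5) = 49 − 35.207 + 145.32 + 19.035 = 178.148.
∂x/∂P_x = −3.23, so E_p = (−3.23)·(10.9/178.148) ≈ -0.198.
|E_p| < 1: demand is inelastic.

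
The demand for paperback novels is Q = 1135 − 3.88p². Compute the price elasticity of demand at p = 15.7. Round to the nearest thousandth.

At p = 15.7, Q = 178.6188.
dQ/dp = −2·3.88·p = −121.832.
Point elasticity E = (dQ/dp)·(p/Q) = -121.832 × 15.7/178.6188 ≈ -10.709.
|E| > 1, so demand is elastic at this price.

-10.709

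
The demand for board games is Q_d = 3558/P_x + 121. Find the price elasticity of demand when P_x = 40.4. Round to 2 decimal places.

-0.42

At P_x = 40.4, Q_d = 209.0693.
dQ_d/dP_x = −3558/P_x² = −2.1799.
Point elasticity E = (dQ_d/dP_x)·(P_x/Q_d) = -2.1799 × 40.4/209.0693 ≈ -0.42.
|E| < 1, so demand is inelastic at this price.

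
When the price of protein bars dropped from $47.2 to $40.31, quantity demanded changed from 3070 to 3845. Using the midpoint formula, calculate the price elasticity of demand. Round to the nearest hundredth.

%Δq = (3845 − 3070)/[(3070 + 3845)/2] = 775/3457.5 ≈ 0.2242.
%ΔP = (40.31 − 47.2)/[(47.2 + 40.31)/2] = -6.89/43.755 ≈ -0.1575.
Arc elasticity E = %Δq/%ΔP ≈ 0.2242/-0.1575 ≈ -1.42.
|E| > 1: demand is elastic over this range.

-1.42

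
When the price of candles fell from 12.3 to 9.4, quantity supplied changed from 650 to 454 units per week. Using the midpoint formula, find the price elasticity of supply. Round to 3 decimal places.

%ΔQ = (454 − 650)/[(650 + 454)/2] = -196/552 ≈ -0.3551.
%ΔP = (9.4 − 12.3)/[(12.3 + 9.4)/2] = -2.9/10.85 ≈ -0.2673.
Arc elasticity E = %ΔQ/%ΔP ≈ -0.3551/-0.2673 ≈ 1.328.
|E| > 1: supply is elastic over this range.

1.328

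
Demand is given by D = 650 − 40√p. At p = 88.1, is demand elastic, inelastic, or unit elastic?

inelastic

At p = 88.1, D = 274.5536.
dD/dp = −40/(2√p) = −40/(2·9.3862).
Point elasticity E = (dD/dp)·(p/D) = -2.1308 × 88.1/274.5536 ≈ -0.684.
|E| ≈ 0.684 < 1, so demand is inelastic.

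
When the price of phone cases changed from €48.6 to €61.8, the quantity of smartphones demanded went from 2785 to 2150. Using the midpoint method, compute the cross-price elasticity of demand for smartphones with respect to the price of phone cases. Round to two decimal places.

%ΔQ_x = (2150 − 2785)/[(2785+2150)/2] = -635/2467.5 ≈ -0.2573.
%ΔP_y = (61.8 − 48.6)/[(48.6+61.8)/2] ≈ 0.2391.
E_xy = -0.2573/0.2391 ≈ -1.08.
E_xy < 0, so smartphones and phone cases are complements.

-1.08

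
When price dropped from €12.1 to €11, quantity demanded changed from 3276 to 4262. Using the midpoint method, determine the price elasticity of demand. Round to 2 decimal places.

%Δq = (4262 − 3276)/[(3276 + 4262)/2] = 986/3769 ≈ 0.2616.
%ΔP = (11 − 12.1)/[(12.1 + 11)/2] = -1.1/11.55 ≈ -0.0952.
Arc elasticity E = %Δq/%ΔP ≈ 0.2616/-0.0952 ≈ -2.75.
|E| > 1: demand is elastic over this range.

-2.75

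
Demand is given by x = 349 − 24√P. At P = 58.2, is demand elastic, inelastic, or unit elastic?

inelastic

At P = 58.2, x = 165.9066.
dx/dP = −24/(2√P) = −24/(2·7.6289).
Point elasticity E = (dx/dP)·(P/x) = -1.573 × 58.2/165.9066 ≈ -0.552.
|E| ≈ 0.552 < 1, so demand is inelastic.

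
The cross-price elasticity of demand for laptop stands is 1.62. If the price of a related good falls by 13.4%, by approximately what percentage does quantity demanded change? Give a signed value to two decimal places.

%ΔQ ≈ E × %ΔP_y = (1.62) × (-13.4%) ≈ -21.71%.

-21.71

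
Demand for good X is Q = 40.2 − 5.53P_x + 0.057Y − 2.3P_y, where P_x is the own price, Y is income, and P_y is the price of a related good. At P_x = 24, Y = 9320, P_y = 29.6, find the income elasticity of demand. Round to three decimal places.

First evaluate Q: 40.2 − 5.53(24) + 0.057(9320) − 2.3(29.6) = 40.2 − 132.72 + 531.24 − 68.08 = 370.64.
∂Q/∂Y = +0.057, so E_I = 0.057·(9320/370.64) ≈ 1.433.
E_I > 1: normal good (luxury).

1.433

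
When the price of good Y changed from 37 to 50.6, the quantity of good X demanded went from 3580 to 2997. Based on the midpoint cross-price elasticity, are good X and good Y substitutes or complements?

complements

%ΔQ_x = (2997 − 3580)/[(3580+2997)/2] = -583/3288.5 ≈ -0.1773.
%ΔP_y = (50.6 − 37)/[(37+50.6)/2] ≈ 0.3105.
E_xy = -0.1773/0.3105 ≈ -0.571.
E_xy < 0, so the goods are complements.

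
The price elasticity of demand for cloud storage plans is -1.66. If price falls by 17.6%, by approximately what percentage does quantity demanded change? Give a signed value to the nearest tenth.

%ΔQ ≈ E × %ΔP = (-1.66) × (-17.6%) ≈ 29.2%.

29.2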